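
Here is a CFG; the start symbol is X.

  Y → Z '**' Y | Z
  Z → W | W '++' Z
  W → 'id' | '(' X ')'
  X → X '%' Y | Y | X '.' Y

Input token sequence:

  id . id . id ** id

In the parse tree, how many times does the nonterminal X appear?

3

[X [X [X [Y [Z [W id]]]] . [Y [Z [W id]]]] . [Y [Z [W id]] ** [Y [Z [W id]]]]]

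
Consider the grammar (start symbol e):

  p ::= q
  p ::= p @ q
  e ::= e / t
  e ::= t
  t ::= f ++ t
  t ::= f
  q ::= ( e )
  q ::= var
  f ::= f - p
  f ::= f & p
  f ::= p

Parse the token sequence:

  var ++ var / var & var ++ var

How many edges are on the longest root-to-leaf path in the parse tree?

7

[e [e [t [f [p [q var]]] ++ [t [f [p [q var]]]]]] / [t [f [f [p [q var]]] & [p [q var]]] ++ [t [f [p [q var]]]]]]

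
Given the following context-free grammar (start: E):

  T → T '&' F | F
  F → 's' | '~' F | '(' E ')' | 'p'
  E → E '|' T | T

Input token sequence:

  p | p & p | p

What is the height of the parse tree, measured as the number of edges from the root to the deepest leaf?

[E [E [E [T [F p]]] | [T [T [F p]] & [F p]]] | [T [F p]]]

5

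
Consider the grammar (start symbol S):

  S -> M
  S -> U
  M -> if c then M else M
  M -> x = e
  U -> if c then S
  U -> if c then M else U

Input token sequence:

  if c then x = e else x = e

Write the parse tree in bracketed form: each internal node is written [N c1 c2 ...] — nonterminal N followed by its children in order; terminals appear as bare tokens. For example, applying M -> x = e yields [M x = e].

[S [M if c then [M x = e] else [M x = e]]]

S
M
if c then M else M
if c then x = e else M
if c then x = e else x = e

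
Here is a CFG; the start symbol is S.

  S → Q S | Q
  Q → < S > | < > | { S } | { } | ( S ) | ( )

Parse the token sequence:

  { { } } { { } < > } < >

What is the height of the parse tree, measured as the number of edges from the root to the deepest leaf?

6

[S [Q { [S [Q { }]] }] [S [Q { [S [Q { }] [S [Q < >]]] }] [S [Q < >]]]]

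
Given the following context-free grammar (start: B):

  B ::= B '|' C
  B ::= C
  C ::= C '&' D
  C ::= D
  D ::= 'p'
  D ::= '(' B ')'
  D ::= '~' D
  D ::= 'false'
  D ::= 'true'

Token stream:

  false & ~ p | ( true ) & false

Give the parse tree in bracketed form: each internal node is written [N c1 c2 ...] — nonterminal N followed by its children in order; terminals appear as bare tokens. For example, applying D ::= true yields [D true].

B
B | C
C | C
C & D | C
D & D | C
false & D | C
false & ~ D | C
false & ~ p | C
false & ~ p | C & D
false & ~ p | D & D
false & ~ p | ( B ) & D
false & ~ p | ( C ) & D
false & ~ p | ( D ) & D
false & ~ p | ( true ) & D
false & ~ p | ( true ) & false

[B [B [C [C [D false]] & [D ~ [D p]]]] | [C [C [D ( [B [C [D true]]] )]] & [D false]]]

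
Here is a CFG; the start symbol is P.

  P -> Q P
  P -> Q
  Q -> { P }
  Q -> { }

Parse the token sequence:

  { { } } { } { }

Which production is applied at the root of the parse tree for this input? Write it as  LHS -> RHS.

[P [Q { [P [Q { }]] }] [P [Q { }] [P [Q { }]]]]

P -> Q P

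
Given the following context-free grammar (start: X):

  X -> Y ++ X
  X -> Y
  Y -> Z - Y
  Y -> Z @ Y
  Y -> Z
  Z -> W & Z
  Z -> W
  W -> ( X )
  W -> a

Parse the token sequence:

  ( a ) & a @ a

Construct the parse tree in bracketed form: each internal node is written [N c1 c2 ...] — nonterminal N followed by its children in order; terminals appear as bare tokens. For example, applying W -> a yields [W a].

[X [Y [Z [W ( [X [Y [Z [W a]]]] )] & [Z [W a]]] @ [Y [Z [W a]]]]]

X
Y
Z @ Y
W & Z @ Y
( X ) & Z @ Y
( Y ) & Z @ Y
( Z ) & Z @ Y
( W ) & Z @ Y
( a ) & Z @ Y
( a ) & W @ Y
( a ) & a @ Y
( a ) & a @ Z
( a ) & a @ W
( a ) & a @ a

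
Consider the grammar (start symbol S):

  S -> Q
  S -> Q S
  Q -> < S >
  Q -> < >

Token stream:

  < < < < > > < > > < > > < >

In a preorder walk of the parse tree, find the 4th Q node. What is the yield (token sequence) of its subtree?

< >

[S [Q < [S [Q < [S [Q < [S [Q < >]] >] [S [Q < >]]] >] [S [Q < >]]] >] [S [Q < >]]]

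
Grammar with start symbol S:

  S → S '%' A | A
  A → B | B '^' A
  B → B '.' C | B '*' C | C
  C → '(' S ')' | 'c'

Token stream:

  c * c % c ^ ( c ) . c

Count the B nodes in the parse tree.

[S [S [A [B [B [C c]] * [C c]]]] % [A [B [C c]] ^ [A [B [B [C ( [S [A [B [C c]]]] )]] . [C c]]]]]

6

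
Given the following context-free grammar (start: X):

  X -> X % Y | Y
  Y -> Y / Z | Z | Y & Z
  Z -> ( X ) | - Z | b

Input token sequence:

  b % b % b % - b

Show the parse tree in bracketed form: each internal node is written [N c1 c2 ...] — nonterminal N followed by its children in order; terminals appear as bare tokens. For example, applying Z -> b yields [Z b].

X
X % Y
X % Y % Y
X % Y % Y % Y
Y % Y % Y % Y
Z % Y % Y % Y
b % Y % Y % Y
b % Z % Y % Y
b % b % Y % Y
b % b % Z % Y
b % b % b % Y
b % b % b % Z
b % b % b % - Z
b % b % b % - b

[X [X [X [X [Y [Z b]]] % [Y [Z b]]] % [Y [Z b]]] % [Y [Z - [Z b]]]]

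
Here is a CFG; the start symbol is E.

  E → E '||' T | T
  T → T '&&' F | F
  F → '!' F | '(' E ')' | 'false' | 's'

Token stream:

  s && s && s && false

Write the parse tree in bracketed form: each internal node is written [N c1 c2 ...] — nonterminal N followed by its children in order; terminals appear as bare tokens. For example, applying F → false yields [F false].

E
T
T && F
T && F && F
T && F && F && F
F && F && F && F
s && F && F && F
s && s && F && F
s && s && s && F
s && s && s && false

[E [T [T [T [T [F s]] && [F s]] && [F s]] && [F false]]]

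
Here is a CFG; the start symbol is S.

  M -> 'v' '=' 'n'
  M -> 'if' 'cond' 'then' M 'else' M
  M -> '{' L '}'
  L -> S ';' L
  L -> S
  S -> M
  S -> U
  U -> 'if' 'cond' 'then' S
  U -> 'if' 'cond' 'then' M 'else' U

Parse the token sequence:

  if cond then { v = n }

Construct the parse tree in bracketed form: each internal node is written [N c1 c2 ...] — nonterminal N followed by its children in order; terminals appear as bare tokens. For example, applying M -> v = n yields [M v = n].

[S [U if cond then [S [M { [L [S [M v = n]]] }]]]]

S
U
if cond then S
if cond then M
if cond then { L }
if cond then { S }
if cond then { M }
if cond then { v = n }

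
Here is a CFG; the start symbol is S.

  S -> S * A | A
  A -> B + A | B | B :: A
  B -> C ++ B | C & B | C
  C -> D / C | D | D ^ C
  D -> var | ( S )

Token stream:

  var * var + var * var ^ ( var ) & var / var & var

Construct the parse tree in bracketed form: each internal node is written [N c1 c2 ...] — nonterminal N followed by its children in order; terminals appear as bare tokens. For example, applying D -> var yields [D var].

[S [S [S [A [B [C [D var]]]]] * [A [B [C [D var]]] + [A [B [C [D var]]]]]] * [A [B [C [D var] ^ [C [D ( [S [A [B [C [D var]]]]] )]]] & [B [C [D var] / [C [D var]]] & [B [C [D var]]]]]]]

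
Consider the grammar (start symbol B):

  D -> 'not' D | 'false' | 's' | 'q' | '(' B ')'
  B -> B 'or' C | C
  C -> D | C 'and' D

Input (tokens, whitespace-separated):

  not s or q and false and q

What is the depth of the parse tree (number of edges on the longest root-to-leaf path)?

5

[B [B [C [D not [D s]]]] or [C [C [C [D q]] and [D false]] and [D q]]]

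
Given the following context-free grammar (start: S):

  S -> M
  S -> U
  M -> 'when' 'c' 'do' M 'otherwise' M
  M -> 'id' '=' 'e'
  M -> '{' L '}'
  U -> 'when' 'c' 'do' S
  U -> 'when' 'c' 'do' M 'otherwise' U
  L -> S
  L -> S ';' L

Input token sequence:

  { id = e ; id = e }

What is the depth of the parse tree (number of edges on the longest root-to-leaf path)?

[S [M { [L [S [M id = e]] ; [L [S [M id = e]]]] }]]

6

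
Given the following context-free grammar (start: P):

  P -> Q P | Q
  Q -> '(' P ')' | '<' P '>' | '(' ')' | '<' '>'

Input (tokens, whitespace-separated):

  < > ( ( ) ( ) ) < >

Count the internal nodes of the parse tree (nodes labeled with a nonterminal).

10

[P [Q < >] [P [Q ( [P [Q ( )] [P [Q ( )]]] )] [P [Q < >]]]]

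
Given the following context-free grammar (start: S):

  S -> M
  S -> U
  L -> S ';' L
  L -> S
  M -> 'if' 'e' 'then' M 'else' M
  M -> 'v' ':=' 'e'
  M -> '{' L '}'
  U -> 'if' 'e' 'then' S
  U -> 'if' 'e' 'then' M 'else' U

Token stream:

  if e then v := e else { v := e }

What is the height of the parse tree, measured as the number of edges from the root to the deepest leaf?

[S [M if e then [M v := e] else [M { [L [S [M v := e]]] }]]]

6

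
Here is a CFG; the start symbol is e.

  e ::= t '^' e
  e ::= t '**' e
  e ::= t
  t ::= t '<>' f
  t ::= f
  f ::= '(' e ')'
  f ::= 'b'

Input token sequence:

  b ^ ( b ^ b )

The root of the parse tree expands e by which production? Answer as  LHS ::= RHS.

[e [t [f b]] ^ [e [t [f ( [e [t [f b]] ^ [e [t [f b]]]] )]]]]

e ::= t '^' e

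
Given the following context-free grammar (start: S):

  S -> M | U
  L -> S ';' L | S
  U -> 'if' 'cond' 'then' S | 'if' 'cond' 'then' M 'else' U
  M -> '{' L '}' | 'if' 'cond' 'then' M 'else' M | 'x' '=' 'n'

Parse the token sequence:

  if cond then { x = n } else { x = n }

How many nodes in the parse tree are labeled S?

[S [M if cond then [M { [L [S [M x = n]]] }] else [M { [L [S [M x = n]]] }]]]

3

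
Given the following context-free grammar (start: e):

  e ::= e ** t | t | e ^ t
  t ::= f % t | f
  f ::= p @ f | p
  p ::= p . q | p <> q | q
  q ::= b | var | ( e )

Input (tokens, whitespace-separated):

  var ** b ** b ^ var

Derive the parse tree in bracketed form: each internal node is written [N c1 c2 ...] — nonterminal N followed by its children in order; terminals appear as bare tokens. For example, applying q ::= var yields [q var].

[e [e [e [e [t [f [p [q var]]]]] ** [t [f [p [q b]]]]] ** [t [f [p [q b]]]]] ^ [t [f [p [q var]]]]]

e
e ^ t
e ** t ^ t
e ** t ** t ^ t
t ** t ** t ^ t
f ** t ** t ^ t
p ** t ** t ^ t
q ** t ** t ^ t
var ** t ** t ^ t
var ** f ** t ^ t
var ** p ** t ^ t
var ** q ** t ^ t
var ** b ** t ^ t
var ** b ** f ^ t
var ** b ** p ^ t
var ** b ** q ^ t
var ** b ** b ^ t
var ** b ** b ^ f
var ** b ** b ^ p
var ** b ** b ^ q
var ** b ** b ^ var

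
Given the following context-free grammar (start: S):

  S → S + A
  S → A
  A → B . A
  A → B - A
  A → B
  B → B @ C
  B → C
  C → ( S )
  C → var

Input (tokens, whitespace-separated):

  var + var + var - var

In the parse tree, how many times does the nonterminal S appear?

3

[S [S [S [A [B [C var]]]] + [A [B [C var]]]] + [A [B [C var]] - [A [B [C var]]]]]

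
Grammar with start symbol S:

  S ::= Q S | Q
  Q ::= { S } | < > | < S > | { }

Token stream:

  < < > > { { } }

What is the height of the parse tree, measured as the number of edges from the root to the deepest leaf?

5

[S [Q < [S [Q < >]] >] [S [Q { [S [Q { }]] }]]]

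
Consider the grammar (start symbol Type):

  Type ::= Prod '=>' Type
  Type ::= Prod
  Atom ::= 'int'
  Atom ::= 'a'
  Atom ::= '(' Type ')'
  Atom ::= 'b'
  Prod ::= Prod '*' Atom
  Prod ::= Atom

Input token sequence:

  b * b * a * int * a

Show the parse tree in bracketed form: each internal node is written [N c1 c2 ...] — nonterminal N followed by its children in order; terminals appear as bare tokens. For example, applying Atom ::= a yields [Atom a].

Type
Prod
Prod * Atom
Prod * Atom * Atom
Prod * Atom * Atom * Atom
Prod * Atom * Atom * Atom * Atom
Atom * Atom * Atom * Atom * Atom
b * Atom * Atom * Atom * Atom
b * b * Atom * Atom * Atom
b * b * a * Atom * Atom
b * b * a * int * Atom
b * b * a * int * a

[Type [Prod [Prod [Prod [Prod [Prod [Atom b]] * [Atom b]] * [Atom a]] * [Atom int]] * [Atom a]]]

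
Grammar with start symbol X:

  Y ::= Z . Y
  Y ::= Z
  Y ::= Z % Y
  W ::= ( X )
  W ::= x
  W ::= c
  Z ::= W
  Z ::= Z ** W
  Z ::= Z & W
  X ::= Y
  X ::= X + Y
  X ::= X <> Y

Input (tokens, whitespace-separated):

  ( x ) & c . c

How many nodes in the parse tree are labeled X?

2

[X [Y [Z [Z [W ( [X [Y [Z [W x]]]] )]] & [W c]] . [Y [Z [W c]]]]]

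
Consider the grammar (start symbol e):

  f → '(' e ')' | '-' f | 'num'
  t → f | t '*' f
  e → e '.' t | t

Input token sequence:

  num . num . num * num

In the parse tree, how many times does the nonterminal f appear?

[e [e [e [t [f num]]] . [t [f num]]] . [t [t [f num]] * [f num]]]

4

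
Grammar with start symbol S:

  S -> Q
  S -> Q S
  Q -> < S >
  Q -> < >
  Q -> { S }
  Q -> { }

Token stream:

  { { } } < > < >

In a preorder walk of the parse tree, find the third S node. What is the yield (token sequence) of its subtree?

[S [Q { [S [Q { }]] }] [S [Q < >] [S [Q < >]]]]

< > < >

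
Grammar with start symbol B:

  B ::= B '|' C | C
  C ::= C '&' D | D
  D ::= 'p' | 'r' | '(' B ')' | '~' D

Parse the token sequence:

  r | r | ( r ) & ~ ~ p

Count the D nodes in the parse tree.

[B [B [B [C [D r]]] | [C [D r]]] | [C [C [D ( [B [C [D r]]] )]] & [D ~ [D ~ [D p]]]]]

7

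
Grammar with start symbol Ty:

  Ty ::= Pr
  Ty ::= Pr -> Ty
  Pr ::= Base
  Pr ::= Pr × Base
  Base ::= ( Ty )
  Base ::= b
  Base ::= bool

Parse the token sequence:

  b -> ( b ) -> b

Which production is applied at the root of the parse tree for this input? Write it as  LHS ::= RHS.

Ty ::= Pr -> Ty

[Ty [Pr [Base b]] -> [Ty [Pr [Base ( [Ty [Pr [Base b]]] )]] -> [Ty [Pr [Base b]]]]]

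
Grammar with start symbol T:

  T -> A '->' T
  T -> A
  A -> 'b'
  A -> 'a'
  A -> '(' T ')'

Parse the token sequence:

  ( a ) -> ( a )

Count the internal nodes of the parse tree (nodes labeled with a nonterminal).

[T [A ( [T [A a]] )] -> [T [A ( [T [A a]] )]]]

8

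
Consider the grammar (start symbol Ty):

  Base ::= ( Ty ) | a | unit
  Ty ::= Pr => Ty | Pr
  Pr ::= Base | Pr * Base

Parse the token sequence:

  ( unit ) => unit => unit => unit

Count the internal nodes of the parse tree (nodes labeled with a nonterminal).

[Ty [Pr [Base ( [Ty [Pr [Base unit]]] )]] => [Ty [Pr [Base unit]] => [Ty [Pr [Base unit]] => [Ty [Pr [Base unit]]]]]]

15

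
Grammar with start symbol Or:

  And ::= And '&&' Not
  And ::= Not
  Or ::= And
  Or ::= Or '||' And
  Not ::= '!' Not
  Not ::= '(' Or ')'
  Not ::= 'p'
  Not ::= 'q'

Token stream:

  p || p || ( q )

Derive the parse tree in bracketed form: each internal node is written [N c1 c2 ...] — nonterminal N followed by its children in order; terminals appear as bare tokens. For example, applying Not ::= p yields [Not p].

[Or [Or [Or [And [Not p]]] || [And [Not p]]] || [And [Not ( [Or [And [Not q]]] )]]]

Or
Or || And
Or || And || And
And || And || And
Not || And || And
p || And || And
p || Not || And
p || p || And
p || p || Not
p || p || ( Or )
p || p || ( And )
p || p || ( Not )
p || p || ( q )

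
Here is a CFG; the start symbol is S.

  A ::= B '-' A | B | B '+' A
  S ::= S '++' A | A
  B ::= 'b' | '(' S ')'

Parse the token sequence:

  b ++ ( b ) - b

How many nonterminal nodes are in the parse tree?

11

[S [S [A [B b]]] ++ [A [B ( [S [A [B b]]] )] - [A [B b]]]]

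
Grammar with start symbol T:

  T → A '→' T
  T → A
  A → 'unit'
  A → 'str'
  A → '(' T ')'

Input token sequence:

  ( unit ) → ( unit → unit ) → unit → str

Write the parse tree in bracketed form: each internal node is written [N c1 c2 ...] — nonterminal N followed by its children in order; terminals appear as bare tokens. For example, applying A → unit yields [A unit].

[T [A ( [T [A unit]] )] → [T [A ( [T [A unit] → [T [A unit]]] )] → [T [A unit] → [T [A str]]]]]

T
A → T
( T ) → T
( A ) → T
( unit ) → T
( unit ) → A → T
( unit ) → ( T ) → T
( unit ) → ( A → T ) → T
( unit ) → ( unit → T ) → T
( unit ) → ( unit → A ) → T
( unit ) → ( unit → unit ) → T
( unit ) → ( unit → unit ) → A → T
( unit ) → ( unit → unit ) → unit → T
( unit ) → ( unit → unit ) → unit → A
( unit ) → ( unit → unit ) → unit → str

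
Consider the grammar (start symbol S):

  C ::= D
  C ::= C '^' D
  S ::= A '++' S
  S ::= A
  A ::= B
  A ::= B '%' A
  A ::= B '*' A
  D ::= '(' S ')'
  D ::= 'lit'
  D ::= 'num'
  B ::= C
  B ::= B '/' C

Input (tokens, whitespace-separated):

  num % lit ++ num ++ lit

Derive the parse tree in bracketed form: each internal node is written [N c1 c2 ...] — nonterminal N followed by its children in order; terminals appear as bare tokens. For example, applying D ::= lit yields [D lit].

[S [A [B [C [D num]]] % [A [B [C [D lit]]]]] ++ [S [A [B [C [D num]]]] ++ [S [A [B [C [D lit]]]]]]]

S
A ++ S
B % A ++ S
C % A ++ S
D % A ++ S
num % A ++ S
num % B ++ S
num % C ++ S
num % D ++ S
num % lit ++ S
num % lit ++ A ++ S
num % lit ++ B ++ S
num % lit ++ C ++ S
num % lit ++ D ++ S
num % lit ++ num ++ S
num % lit ++ num ++ A
num % lit ++ num ++ B
num % lit ++ num ++ C
num % lit ++ num ++ D
num % lit ++ num ++ lit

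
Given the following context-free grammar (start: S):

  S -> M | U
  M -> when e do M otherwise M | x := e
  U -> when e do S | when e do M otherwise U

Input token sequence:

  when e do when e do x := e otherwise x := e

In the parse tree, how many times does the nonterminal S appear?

2

[S [U when e do [S [M when e do [M x := e] otherwise [M x := e]]]]]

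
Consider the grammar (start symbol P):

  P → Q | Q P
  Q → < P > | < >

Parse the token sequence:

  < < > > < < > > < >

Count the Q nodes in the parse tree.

5

[P [Q < [P [Q < >]] >] [P [Q < [P [Q < >]] >] [P [Q < >]]]]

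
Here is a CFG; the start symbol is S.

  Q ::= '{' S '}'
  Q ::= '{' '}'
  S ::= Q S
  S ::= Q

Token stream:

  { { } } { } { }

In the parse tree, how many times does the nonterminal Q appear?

4

[S [Q { [S [Q { }]] }] [S [Q { }] [S [Q { }]]]]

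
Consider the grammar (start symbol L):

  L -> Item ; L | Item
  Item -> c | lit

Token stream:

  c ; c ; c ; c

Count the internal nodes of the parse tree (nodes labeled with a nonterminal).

[L [Item c] ; [L [Item c] ; [L [Item c] ; [L [Item c]]]]]

8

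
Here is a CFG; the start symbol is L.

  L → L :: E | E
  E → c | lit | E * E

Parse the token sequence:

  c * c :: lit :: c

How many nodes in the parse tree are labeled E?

5

[L [L [L [E [E c] * [E c]]] :: [E lit]] :: [E c]]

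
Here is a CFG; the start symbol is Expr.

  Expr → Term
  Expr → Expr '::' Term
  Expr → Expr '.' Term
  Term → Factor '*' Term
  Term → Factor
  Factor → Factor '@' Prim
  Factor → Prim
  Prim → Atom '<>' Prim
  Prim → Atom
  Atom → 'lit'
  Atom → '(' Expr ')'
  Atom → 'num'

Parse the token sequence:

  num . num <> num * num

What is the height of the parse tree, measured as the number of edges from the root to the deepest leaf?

[Expr [Expr [Term [Factor [Prim [Atom num]]]]] . [Term [Factor [Prim [Atom num] <> [Prim [Atom num]]]] * [Term [Factor [Prim [Atom num]]]]]]

6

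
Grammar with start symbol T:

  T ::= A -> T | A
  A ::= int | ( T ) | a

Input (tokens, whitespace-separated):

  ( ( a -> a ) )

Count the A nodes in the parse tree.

[T [A ( [T [A ( [T [A a] -> [T [A a]]] )]] )]]

4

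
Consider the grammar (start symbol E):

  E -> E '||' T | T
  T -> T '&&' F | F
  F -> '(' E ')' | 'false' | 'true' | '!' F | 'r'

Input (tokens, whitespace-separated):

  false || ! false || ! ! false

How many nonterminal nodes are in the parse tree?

12

[E [E [E [T [F false]]] || [T [F ! [F false]]]] || [T [F ! [F ! [F false]]]]]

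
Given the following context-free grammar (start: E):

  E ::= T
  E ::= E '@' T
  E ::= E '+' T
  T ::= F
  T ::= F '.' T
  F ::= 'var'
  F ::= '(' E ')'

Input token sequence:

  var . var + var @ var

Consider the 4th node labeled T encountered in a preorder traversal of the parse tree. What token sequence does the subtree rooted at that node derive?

[E [E [E [T [F var] . [T [F var]]]] + [T [F var]]] @ [T [F var]]]

var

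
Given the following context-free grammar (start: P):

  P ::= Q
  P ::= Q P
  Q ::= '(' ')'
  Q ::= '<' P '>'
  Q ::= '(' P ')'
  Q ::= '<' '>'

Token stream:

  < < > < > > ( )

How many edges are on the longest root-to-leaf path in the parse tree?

5

[P [Q < [P [Q < >] [P [Q < >]]] >] [P [Q ( )]]]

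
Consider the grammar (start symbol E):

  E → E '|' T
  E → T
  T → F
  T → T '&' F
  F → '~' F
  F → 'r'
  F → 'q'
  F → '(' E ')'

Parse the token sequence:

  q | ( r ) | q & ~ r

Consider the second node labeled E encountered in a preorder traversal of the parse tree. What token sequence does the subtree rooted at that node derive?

[E [E [E [T [F q]]] | [T [F ( [E [T [F r]]] )]]] | [T [T [F q]] & [F ~ [F r]]]]

q | ( r )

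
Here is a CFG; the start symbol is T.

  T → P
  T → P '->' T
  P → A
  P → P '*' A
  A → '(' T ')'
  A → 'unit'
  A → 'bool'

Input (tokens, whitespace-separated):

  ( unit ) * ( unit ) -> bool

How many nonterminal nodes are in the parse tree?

[T [P [P [A ( [T [P [A unit]]] )]] * [A ( [T [P [A unit]]] )]] -> [T [P [A bool]]]]

14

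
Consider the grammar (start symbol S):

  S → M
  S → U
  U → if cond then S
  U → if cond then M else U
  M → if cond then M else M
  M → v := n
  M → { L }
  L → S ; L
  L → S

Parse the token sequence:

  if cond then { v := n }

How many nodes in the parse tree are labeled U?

[S [U if cond then [S [M { [L [S [M v := n]]] }]]]]

1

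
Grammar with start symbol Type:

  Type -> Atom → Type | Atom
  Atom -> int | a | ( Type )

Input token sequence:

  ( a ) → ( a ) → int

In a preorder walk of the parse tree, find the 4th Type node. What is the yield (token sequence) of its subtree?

[Type [Atom ( [Type [Atom a]] )] → [Type [Atom ( [Type [Atom a]] )] → [Type [Atom int]]]]

a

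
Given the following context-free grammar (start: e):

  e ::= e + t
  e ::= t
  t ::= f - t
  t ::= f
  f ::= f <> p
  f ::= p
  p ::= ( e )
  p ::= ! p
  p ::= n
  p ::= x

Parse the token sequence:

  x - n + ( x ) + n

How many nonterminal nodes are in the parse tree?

[e [e [e [t [f [p x]] - [t [f [p n]]]]] + [t [f [p ( [e [t [f [p x]]]] )]]]] + [t [f [p n]]]]

19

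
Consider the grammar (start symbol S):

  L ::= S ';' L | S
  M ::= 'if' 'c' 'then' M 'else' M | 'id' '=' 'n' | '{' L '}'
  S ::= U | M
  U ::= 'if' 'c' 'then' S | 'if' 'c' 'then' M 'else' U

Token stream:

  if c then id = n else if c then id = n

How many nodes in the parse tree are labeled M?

[S [U if c then [M id = n] else [U if c then [S [M id = n]]]]]

2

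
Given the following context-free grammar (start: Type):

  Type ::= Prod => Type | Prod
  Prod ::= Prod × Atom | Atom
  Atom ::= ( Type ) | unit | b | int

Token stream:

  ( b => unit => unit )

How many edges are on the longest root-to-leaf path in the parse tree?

[Type [Prod [Atom ( [Type [Prod [Atom b]] => [Type [Prod [Atom unit]] => [Type [Prod [Atom unit]]]]] )]]]

8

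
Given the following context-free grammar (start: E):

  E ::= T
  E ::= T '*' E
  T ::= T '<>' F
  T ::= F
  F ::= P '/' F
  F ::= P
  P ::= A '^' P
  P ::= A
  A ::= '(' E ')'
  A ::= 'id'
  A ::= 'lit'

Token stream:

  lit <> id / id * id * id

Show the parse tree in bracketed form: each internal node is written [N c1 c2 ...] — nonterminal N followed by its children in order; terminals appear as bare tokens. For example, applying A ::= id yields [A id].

E
T * E
T <> F * E
F <> F * E
P <> F * E
A <> F * E
lit <> F * E
lit <> P / F * E
lit <> A / F * E
lit <> id / F * E
lit <> id / P * E
lit <> id / A * E
lit <> id / id * E
lit <> id / id * T * E
lit <> id / id * F * E
lit <> id / id * P * E
lit <> id / id * A * E
lit <> id / id * id * E
lit <> id / id * id * T
lit <> id / id * id * F
lit <> id / id * id * P
lit <> id / id * id * A
lit <> id / id * id * id

[E [T [T [F [P [A lit]]]] <> [F [P [A id]] / [F [P [A id]]]]] * [E [T [F [P [A id]]]] * [E [T [F [P [A id]]]]]]]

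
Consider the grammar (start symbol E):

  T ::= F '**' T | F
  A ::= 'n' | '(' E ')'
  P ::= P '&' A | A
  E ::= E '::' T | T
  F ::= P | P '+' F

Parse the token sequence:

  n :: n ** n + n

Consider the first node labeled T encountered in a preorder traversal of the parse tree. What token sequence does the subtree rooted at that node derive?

[E [E [T [F [P [A n]]]]] :: [T [F [P [A n]]] ** [T [F [P [A n]] + [F [P [A n]]]]]]]

n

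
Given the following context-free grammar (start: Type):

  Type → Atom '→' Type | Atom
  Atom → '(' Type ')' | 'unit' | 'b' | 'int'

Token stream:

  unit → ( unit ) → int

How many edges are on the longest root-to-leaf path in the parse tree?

[Type [Atom unit] → [Type [Atom ( [Type [Atom unit]] )] → [Type [Atom int]]]]

5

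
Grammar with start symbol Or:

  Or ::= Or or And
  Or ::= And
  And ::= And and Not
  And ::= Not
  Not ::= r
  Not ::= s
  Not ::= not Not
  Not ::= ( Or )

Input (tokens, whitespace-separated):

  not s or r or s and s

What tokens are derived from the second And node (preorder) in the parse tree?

[Or [Or [Or [And [Not not [Not s]]]] or [And [Not r]]] or [And [And [Not s]] and [Not s]]]

r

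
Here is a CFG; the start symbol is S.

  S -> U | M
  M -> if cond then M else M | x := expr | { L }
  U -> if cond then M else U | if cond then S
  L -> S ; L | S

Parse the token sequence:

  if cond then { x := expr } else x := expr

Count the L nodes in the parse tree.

[S [M if cond then [M { [L [S [M x := expr]]] }] else [M x := expr]]]

1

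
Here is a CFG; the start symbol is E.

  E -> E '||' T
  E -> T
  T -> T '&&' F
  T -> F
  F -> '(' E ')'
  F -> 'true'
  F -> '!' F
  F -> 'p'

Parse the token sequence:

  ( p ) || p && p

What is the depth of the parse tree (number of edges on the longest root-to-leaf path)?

7

[E [E [T [F ( [E [T [F p]]] )]]] || [T [T [F p]] && [F p]]]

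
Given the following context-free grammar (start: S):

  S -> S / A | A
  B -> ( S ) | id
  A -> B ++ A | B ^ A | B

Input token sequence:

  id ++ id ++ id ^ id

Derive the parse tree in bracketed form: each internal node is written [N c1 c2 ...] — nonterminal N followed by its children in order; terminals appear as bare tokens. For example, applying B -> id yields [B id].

S
A
B ++ A
id ++ A
id ++ B ++ A
id ++ id ++ A
id ++ id ++ B ^ A
id ++ id ++ id ^ A
id ++ id ++ id ^ B
id ++ id ++ id ^ id

[S [A [B id] ++ [A [B id] ++ [A [B id] ^ [A [B id]]]]]]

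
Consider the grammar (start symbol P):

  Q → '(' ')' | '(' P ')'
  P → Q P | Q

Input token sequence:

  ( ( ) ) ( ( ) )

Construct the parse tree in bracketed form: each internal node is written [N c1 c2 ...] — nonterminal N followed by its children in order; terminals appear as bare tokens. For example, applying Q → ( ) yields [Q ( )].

P
Q P
( P ) P
( Q ) P
( ( ) ) P
( ( ) ) Q
( ( ) ) ( P )
( ( ) ) ( Q )
( ( ) ) ( ( ) )

[P [Q ( [P [Q ( )]] )] [P [Q ( [P [Q ( )]] )]]]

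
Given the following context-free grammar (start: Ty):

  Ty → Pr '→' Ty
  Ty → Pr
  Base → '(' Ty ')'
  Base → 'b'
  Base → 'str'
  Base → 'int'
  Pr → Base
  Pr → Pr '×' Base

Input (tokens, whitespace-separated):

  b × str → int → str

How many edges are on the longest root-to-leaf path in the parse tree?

5

[Ty [Pr [Pr [Base b]] × [Base str]] → [Ty [Pr [Base int]] → [Ty [Pr [Base str]]]]]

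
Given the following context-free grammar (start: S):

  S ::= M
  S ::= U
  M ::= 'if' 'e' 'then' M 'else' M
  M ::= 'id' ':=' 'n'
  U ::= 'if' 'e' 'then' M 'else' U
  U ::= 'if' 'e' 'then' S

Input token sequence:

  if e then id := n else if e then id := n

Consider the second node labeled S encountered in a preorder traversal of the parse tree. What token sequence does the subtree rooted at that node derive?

[S [U if e then [M id := n] else [U if e then [S [M id := n]]]]]

id := n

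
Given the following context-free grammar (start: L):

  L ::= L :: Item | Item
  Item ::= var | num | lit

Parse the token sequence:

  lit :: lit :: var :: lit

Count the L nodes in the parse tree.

4

[L [L [L [L [Item lit]] :: [Item lit]] :: [Item var]] :: [Item lit]]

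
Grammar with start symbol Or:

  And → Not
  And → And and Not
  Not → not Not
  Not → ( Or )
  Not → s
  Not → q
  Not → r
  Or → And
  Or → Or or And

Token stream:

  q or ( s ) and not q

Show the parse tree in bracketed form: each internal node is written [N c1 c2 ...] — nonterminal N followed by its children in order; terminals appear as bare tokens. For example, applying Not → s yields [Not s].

[Or [Or [And [Not q]]] or [And [And [Not ( [Or [And [Not s]]] )]] and [Not not [Not q]]]]

Or
Or or And
And or And
Not or And
q or And
q or And and Not
q or Not and Not
q or ( Or ) and Not
q or ( And ) and Not
q or ( Not ) and Not
q or ( s ) and Not
q or ( s ) and not Not
q or ( s ) and not q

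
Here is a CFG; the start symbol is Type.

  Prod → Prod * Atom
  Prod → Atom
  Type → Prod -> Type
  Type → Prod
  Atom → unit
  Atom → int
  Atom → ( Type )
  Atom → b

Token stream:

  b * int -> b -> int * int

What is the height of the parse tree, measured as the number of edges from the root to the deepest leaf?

[Type [Prod [Prod [Atom b]] * [Atom int]] -> [Type [Prod [Atom b]] -> [Type [Prod [Prod [Atom int]] * [Atom int]]]]]

6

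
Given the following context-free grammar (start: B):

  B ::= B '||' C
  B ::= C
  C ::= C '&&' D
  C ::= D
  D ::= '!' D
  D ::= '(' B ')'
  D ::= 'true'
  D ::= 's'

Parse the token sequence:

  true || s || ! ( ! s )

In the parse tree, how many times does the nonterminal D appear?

[B [B [B [C [D true]]] || [C [D s]]] || [C [D ! [D ( [B [C [D ! [D s]]]] )]]]]

6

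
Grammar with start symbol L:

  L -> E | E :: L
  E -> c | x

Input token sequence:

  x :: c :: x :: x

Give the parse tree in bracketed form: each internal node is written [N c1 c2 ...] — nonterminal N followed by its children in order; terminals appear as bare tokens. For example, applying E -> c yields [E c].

L
E :: L
x :: L
x :: E :: L
x :: c :: L
x :: c :: E :: L
x :: c :: x :: L
x :: c :: x :: E
x :: c :: x :: x

[L [E x] :: [L [E c] :: [L [E x] :: [L [E x]]]]]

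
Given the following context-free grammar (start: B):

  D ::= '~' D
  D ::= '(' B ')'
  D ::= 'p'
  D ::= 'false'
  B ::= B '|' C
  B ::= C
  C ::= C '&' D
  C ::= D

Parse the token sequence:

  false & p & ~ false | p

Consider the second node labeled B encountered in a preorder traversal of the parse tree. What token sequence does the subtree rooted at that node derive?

false & p & ~ false

[B [B [C [C [C [D false]] & [D p]] & [D ~ [D false]]]] | [C [D p]]]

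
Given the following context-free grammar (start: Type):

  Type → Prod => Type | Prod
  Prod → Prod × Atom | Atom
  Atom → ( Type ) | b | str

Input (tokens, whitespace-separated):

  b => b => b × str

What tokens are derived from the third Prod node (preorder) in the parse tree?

[Type [Prod [Atom b]] => [Type [Prod [Atom b]] => [Type [Prod [Prod [Atom b]] × [Atom str]]]]]

b × str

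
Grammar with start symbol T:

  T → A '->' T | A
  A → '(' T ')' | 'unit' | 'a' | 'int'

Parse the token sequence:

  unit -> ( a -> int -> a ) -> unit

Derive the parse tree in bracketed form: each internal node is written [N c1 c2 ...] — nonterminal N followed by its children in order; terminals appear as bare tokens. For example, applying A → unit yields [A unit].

[T [A unit] -> [T [A ( [T [A a] -> [T [A int] -> [T [A a]]]] )] -> [T [A unit]]]]

T
A -> T
unit -> T
unit -> A -> T
unit -> ( T ) -> T
unit -> ( A -> T ) -> T
unit -> ( a -> T ) -> T
unit -> ( a -> A -> T ) -> T
unit -> ( a -> int -> T ) -> T
unit -> ( a -> int -> A ) -> T
unit -> ( a -> int -> a ) -> T
unit -> ( a -> int -> a ) -> A
unit -> ( a -> int -> a ) -> unit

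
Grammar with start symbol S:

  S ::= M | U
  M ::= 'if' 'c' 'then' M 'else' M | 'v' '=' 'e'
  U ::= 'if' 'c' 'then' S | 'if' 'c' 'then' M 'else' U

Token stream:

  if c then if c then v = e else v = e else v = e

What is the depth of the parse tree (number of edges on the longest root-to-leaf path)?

[S [M if c then [M if c then [M v = e] else [M v = e]] else [M v = e]]]

4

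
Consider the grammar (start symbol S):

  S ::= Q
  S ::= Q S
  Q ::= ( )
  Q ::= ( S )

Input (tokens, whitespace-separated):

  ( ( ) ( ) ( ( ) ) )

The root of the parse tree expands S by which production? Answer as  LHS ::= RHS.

S ::= Q

[S [Q ( [S [Q ( )] [S [Q ( )] [S [Q ( [S [Q ( )]] )]]]] )]]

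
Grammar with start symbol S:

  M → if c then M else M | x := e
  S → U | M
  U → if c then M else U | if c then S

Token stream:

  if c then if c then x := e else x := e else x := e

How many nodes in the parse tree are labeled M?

5

[S [M if c then [M if c then [M x := e] else [M x := e]] else [M x := e]]]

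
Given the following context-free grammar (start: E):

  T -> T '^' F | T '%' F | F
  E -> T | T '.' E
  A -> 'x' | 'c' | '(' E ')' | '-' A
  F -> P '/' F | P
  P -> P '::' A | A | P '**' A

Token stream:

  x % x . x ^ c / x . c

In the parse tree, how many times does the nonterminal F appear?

6

[E [T [T [F [P [A x]]]] % [F [P [A x]]]] . [E [T [T [F [P [A x]]]] ^ [F [P [A c]] / [F [P [A x]]]]] . [E [T [F [P [A c]]]]]]]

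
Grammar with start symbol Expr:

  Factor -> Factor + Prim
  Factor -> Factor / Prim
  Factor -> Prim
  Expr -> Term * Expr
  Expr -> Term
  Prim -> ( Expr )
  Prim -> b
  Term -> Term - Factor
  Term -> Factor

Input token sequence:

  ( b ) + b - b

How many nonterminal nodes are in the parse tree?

13

[Expr [Term [Term [Factor [Factor [Prim ( [Expr [Term [Factor [Prim b]]]] )]] + [Prim b]]] - [Factor [Prim b]]]]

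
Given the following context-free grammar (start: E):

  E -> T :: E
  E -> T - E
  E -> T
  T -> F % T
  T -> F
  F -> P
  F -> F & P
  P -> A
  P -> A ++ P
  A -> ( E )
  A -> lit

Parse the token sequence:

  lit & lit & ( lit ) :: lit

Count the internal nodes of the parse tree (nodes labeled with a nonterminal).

[E [T [F [F [F [P [A lit]]] & [P [A lit]]] & [P [A ( [E [T [F [P [A lit]]]]] )]]]] :: [E [T [F [P [A lit]]]]]]

21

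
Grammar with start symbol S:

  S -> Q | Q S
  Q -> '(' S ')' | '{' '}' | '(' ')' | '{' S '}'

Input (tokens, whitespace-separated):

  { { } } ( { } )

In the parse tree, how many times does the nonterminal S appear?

[S [Q { [S [Q { }]] }] [S [Q ( [S [Q { }]] )]]]

4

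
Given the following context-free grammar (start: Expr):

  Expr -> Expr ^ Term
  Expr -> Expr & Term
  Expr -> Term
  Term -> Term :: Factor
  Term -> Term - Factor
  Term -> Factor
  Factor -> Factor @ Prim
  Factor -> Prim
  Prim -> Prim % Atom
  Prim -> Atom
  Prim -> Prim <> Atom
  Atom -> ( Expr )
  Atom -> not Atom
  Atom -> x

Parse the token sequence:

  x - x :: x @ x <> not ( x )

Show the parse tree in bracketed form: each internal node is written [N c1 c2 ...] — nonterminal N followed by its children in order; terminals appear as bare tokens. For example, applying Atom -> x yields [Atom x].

[Expr [Term [Term [Term [Factor [Prim [Atom x]]]] - [Factor [Prim [Atom x]]]] :: [Factor [Factor [Prim [Atom x]]] @ [Prim [Prim [Atom x]] <> [Atom not [Atom ( [Expr [Term [Factor [Prim [Atom x]]]]] )]]]]]]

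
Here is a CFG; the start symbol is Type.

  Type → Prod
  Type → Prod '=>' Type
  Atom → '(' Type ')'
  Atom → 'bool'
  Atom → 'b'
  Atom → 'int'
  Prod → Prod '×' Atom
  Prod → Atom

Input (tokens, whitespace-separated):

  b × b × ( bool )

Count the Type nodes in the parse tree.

2

[Type [Prod [Prod [Prod [Atom b]] × [Atom b]] × [Atom ( [Type [Prod [Atom bool]]] )]]]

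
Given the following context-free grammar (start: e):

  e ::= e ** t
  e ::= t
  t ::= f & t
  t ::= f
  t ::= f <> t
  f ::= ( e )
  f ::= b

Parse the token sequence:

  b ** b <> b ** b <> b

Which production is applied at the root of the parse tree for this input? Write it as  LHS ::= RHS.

e ::= e ** t

[e [e [e [t [f b]]] ** [t [f b] <> [t [f b]]]] ** [t [f b] <> [t [f b]]]]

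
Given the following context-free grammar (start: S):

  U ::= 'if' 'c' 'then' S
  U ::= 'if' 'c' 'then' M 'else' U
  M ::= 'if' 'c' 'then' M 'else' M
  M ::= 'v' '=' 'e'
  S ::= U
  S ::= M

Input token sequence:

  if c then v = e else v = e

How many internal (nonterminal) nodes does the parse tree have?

[S [M if c then [M v = e] else [M v = e]]]

4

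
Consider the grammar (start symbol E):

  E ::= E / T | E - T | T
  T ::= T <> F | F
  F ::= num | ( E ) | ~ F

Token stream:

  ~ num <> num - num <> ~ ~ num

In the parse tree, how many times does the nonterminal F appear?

[E [E [T [T [F ~ [F num]]] <> [F num]]] - [T [T [F num]] <> [F ~ [F ~ [F num]]]]]

7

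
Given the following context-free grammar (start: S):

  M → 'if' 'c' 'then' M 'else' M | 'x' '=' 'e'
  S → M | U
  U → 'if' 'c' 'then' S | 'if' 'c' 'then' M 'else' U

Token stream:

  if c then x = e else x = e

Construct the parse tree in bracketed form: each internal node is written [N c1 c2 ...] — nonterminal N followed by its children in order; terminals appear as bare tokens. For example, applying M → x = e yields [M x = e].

S
M
if c then M else M
if c then x = e else M
if c then x = e else x = e

[S [M if c then [M x = e] else [M x = e]]]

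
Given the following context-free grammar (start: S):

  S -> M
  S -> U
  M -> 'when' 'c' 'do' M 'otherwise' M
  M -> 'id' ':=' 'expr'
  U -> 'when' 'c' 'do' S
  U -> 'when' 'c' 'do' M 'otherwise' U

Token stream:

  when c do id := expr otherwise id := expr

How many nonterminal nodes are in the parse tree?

[S [M when c do [M id := expr] otherwise [M id := expr]]]

4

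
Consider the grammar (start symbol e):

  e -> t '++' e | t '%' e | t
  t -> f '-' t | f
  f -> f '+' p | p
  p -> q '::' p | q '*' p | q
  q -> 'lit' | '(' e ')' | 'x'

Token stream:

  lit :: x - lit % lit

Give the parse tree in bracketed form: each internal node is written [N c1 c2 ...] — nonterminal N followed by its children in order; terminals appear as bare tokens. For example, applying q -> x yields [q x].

[e [t [f [p [q lit] :: [p [q x]]]] - [t [f [p [q lit]]]]] % [e [t [f [p [q lit]]]]]]

e
t % e
f - t % e
p - t % e
q :: p - t % e
lit :: p - t % e
lit :: q - t % e
lit :: x - t % e
lit :: x - f % e
lit :: x - p % e
lit :: x - q % e
lit :: x - lit % e
lit :: x - lit % t
lit :: x - lit % f
lit :: x - lit % p
lit :: x - lit % q
lit :: x - lit % lit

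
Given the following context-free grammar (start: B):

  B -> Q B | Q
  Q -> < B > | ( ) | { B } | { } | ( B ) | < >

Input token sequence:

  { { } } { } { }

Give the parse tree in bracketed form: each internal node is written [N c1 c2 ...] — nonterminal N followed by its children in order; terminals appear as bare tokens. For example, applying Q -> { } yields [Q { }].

B
Q B
{ B } B
{ Q } B
{ { } } B
{ { } } Q B
{ { } } { } B
{ { } } { } Q
{ { } } { } { }

[B [Q { [B [Q { }]] }] [B [Q { }] [B [Q { }]]]]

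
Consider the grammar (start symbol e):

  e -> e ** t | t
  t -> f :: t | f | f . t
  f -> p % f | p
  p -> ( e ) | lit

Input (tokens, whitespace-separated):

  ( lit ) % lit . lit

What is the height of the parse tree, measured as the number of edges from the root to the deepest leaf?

8

[e [t [f [p ( [e [t [f [p lit]]]] )] % [f [p lit]]] . [t [f [p lit]]]]]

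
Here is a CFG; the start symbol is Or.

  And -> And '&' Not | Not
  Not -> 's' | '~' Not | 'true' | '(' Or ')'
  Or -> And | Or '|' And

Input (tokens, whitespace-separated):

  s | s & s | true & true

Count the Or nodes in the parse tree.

3

[Or [Or [Or [And [Not s]]] | [And [And [Not s]] & [Not s]]] | [And [And [Not true]] & [Not true]]]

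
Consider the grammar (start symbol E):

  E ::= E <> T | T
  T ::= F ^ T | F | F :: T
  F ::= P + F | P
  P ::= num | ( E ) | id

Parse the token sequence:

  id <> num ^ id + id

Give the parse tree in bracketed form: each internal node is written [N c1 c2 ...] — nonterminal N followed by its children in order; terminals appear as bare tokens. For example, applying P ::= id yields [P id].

E
E <> T
T <> T
F <> T
P <> T
id <> T
id <> F ^ T
id <> P ^ T
id <> num ^ T
id <> num ^ F
id <> num ^ P + F
id <> num ^ id + F
id <> num ^ id + P
id <> num ^ id + id

[E [E [T [F [P id]]]] <> [T [F [P num]] ^ [T [F [P id] + [F [P id]]]]]]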